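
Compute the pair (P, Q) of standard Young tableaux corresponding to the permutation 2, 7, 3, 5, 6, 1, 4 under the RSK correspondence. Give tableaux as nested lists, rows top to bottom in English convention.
P = [[1, 3, 4, 6], [2, 5], [7]], Q = [[1, 2, 4, 5], [3, 7], [6]]

Insert each entry of the permutation into P by Schensted row insertion, recording in Q the position of each new cell.

Insert 2: appended to row 1. P = [[2]].
Insert 7: appended to row 1. P = [[2, 7]].
Insert 3: 3 bumps 7 from row 1; 7 starts row 2. P = [[2, 3], [7]].
Insert 5: appended to row 1. P = [[2, 3, 5], [7]].
Insert 6: appended to row 1. P = [[2, 3, 5, 6], [7]].
Insert 1: 1 bumps 2 from row 1; 2 bumps 7 from row 2; 7 starts row 3. P = [[1, 3, 5, 6], [2], [7]].
Insert 4: 4 bumps 5 from row 1; 5 appends to row 2. P = [[1, 3, 4, 6], [2, 5], [7]].

So P = [[1, 3, 4, 6], [2, 5], [7]], Q = [[1, 2, 4, 5], [3, 7], [6]].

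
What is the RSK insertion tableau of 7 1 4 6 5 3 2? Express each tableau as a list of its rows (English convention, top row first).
P = [[1, 2, 5], [3], [4], [6], [7]]

Insert 7: appended to row 1. P = [[7]].
Insert 1: 1 bumps 7 from row 1; 7 starts row 2. P = [[1], [7]].
Insert 4: appended to row 1. P = [[1, 4], [7]].
Insert 6: appended to row 1. P = [[1, 4, 6], [7]].
Insert 5: 5 bumps 6 from row 1; 6 bumps 7 from row 2; 7 starts row 3. P = [[1, 4, 5], [6], [7]].
Insert 3: 3 bumps 4 from row 1; 4 bumps 6 from row 2; 6 bumps 7 from row 3; 7 starts row 4. P = [[1, 3, 5], [4], [6], [7]].
Insert 2: 2 bumps 3 from row 1; 3 bumps 4 from row 2; 4 bumps 6 from row 3; 6 bumps 7 from row 4; 7 starts row 5. P = [[1, 2, 5], [3], [4], [6], [7]].

So P = [[1, 2, 5], [3], [4], [6], [7]].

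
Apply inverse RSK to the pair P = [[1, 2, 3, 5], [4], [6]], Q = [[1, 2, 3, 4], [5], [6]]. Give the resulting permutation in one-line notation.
1 2 4 6 5 3

Reverse RSK: for i = n, n-1, ..., 1, locate i in Q, remove the corresponding corner cell from P, and reverse-bump its entry up through P; the value ejected from row 1 is w(i).

So w = 1 2 4 6 5 3.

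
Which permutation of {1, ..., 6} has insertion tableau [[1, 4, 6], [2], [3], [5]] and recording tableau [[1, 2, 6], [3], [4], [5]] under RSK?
Reverse the RSK construction: for i from n down to 1, find the cell of Q containing i, remove the entry at that cell from P, and reverse-bump it up through P; the value ejected from row 1 is w(i).

Step i=6: Q has 6 at row 1, column 3; remove that cell from P, ejecting 6. So w(6) = 6. P is now [[1, 4], [2], [3], [5]].
Step i=5: Q has 5 at row 4, column 1; remove 5 from row 4 of P and reverse-bump: 5 enters row 3 and ejects 3; 3 enters row 2 and ejects 2; 2 enters row 1 and ejects 1. So w(5) = 1. P is now [[2, 4], [3], [5]].
Step i=4: Q has 4 at row 3, column 1; remove 5 from row 3 of P and reverse-bump: 5 enters row 2 and ejects 3; 3 enters row 1 and ejects 2. So w(4) = 2. P is now [[3, 4], [5]].
Step i=3: Q has 3 at row 2, column 1; remove 5 from row 2 of P and reverse-bump: 5 enters row 1 and ejects 4. So w(3) = 4. P is now [[3, 5]].
Step i=2: Q has 2 at row 1, column 2; remove that cell from P, ejecting 5. So w(2) = 5. P is now [[3]].
Step i=1: Q has 1 at row 1, column 1; remove that cell from P, ejecting 3. So w(1) = 3. P is now [].

So w = 3 5 4 2 1 6.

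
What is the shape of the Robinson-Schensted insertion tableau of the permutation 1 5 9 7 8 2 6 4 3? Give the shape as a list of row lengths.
Row-insert each entry into an empty tableau.

After inserting 1: P = [[1]].
After inserting 5: P = [[1, 5]].
After inserting 9: P = [[1, 5, 9]].
After inserting 7: P = [[1, 5, 7], [9]].
After inserting 8: P = [[1, 5, 7, 8], [9]].
After inserting 2: P = [[1, 2, 7, 8], [5], [9]].
After inserting 6: P = [[1, 2, 6, 8], [5, 7], [9]].
After inserting 4: P = [[1, 2, 4, 8], [5, 6], [7], [9]].
After inserting 3: P = [[1, 2, 3, 8], [4, 6], [5], [7], [9]].

The final insertion tableau P = [[1, 2, 3, 8], [4, 6], [5], [7], [9]] has shape [4, 2, 1, 1, 1].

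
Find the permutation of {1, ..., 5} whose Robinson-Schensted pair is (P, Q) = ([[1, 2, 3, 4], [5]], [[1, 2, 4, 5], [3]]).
1 5 2 3 4

Reverse the RSK construction: for i from n down to 1, find the cell of Q containing i, remove the entry at that cell from P, and reverse-bump it up through P; the value ejected from row 1 is w(i).

Step i=5: Q has 5 at row 1, column 4; remove that cell from P, ejecting 4. So w(5) = 4. P is now [[1, 2, 3], [5]].
Step i=4: Q has 4 at row 1, column 3; remove that cell from P, ejecting 3. So w(4) = 3. P is now [[1, 2], [5]].
Step i=3: Q has 3 at row 2, column 1; remove 5 from row 2 of P and reverse-bump: 5 enters row 1 and ejects 2. So w(3) = 2. P is now [[1, 5]].
Step i=2: Q has 2 at row 1, column 2; remove that cell from P, ejecting 5. So w(2) = 5. P is now [[1]].
Step i=1: Q has 1 at row 1, column 1; remove that cell from P, ejecting 1. So w(1) = 1. P is now [].

So w = 1 5 2 3 4.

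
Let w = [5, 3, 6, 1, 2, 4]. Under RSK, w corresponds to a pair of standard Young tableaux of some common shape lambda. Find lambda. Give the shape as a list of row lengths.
[3, 2, 1]

Row-insert each entry into an empty tableau.

After inserting 5: P = [[5]].
After inserting 3: P = [[3], [5]].
After inserting 6: P = [[3, 6], [5]].
After inserting 1: P = [[1, 6], [3], [5]].
After inserting 2: P = [[1, 2], [3, 6], [5]].
After inserting 4: P = [[1, 2, 4], [3, 6], [5]].

The final insertion tableau P = [[1, 2, 4], [3, 6], [5]] has shape [3, 2, 1].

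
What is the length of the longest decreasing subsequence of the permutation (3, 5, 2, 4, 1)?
3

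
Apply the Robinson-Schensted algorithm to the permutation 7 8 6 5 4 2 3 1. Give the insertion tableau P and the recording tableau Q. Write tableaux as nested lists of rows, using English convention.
Insert each entry of the permutation into P by Schensted row insertion, recording in Q the position of each new cell.

Insert 7: appended to row 1. P = [[7]], Q = [[1]].
Insert 8: appended to row 1. P = [[7, 8]], Q = [[1, 2]].
Insert 6: 6 bumps 7 from row 1; 7 starts row 2. P = [[6, 8], [7]], Q = [[1, 2], [3]].
Insert 5: 5 bumps 6 from row 1; 6 bumps 7 from row 2; 7 starts row 3. P = [[5, 8], [6], [7]], Q = [[1, 2], [3], [4]].
Insert 4: 4 bumps 5 from row 1; 5 bumps 6 from row 2; 6 bumps 7 from row 3; 7 starts row 4. P = [[4, 8], [5], [6], [7]], Q = [[1, 2], [3], [4], [5]].
Insert 2: 2 bumps 4 from row 1; 4 bumps 5 from row 2; 5 bumps 6 from row 3; 6 bumps 7 from row 4; 7 starts row 5. P = [[2, 8], [4], [5], [6], [7]], Q = [[1, 2], [3], [4], [5], [6]].
Insert 3: 3 bumps 8 from row 1; 8 appends to row 2. P = [[2, 3], [4, 8], [5], [6], [7]], Q = [[1, 2], [3, 7], [4], [5], [6]].
Insert 1: 1 bumps 2 from row 1; 2 bumps 4 from row 2; 4 bumps 5 from row 3; 5 bumps 6 from row 4; 6 bumps 7 from row 5; 7 starts row 6. P = [[1, 3], [2, 8], [4], [5], [6], [7]], Q = [[1, 2], [3, 7], [4], [5], [6], [8]].

So P = [[1, 3], [2, 8], [4], [5], [6], [7]], Q = [[1, 2], [3, 7], [4], [5], [6], [8]].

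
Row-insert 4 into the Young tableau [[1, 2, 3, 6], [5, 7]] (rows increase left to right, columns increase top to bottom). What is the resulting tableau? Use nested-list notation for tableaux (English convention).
[[1, 2, 3, 4], [5, 6], [7]]

In row 1, 4 replaces 6 (the leftmost entry greater than 4); 6 is bumped to row 2. In row 2, 6 replaces 7 (the leftmost entry greater than 6); 7 is bumped to row 3. 7 starts a new row 3. The new tableau is [[1, 2, 3, 4], [5, 6], [7]].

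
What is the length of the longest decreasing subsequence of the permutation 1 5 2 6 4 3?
3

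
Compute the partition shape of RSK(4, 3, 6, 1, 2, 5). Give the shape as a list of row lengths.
[3, 2, 1]

Row-insert each entry into an empty tableau.

After inserting 4: P = [[4]].
After inserting 3: P = [[3], [4]].
After inserting 6: P = [[3, 6], [4]].
After inserting 1: P = [[1, 6], [3], [4]].
After inserting 2: P = [[1, 2], [3, 6], [4]].
After inserting 5: P = [[1, 2, 5], [3, 6], [4]].

The final insertion tableau P = [[1, 2, 5], [3, 6], [4]] has shape [3, 2, 1].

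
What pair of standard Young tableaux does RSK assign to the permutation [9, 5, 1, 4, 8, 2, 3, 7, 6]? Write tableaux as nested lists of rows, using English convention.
Insert each entry of the permutation into P by Schensted row insertion, recording in Q the position of each new cell.

Insert 9: appended to row 1. P = [[9]].
Insert 5: 5 bumps 9 from row 1; 9 starts row 2. P = [[5], [9]].
Insert 1: 1 bumps 5 from row 1; 5 bumps 9 from row 2; 9 starts row 3. P = [[1], [5], [9]].
Insert 4: appended to row 1. P = [[1, 4], [5], [9]].
Insert 8: appended to row 1. P = [[1, 4, 8], [5], [9]].
Insert 2: 2 bumps 4 from row 1; 4 bumps 5 from row 2; 5 bumps 9 from row 3; 9 starts row 4. P = [[1, 2, 8], [4], [5], [9]].
Insert 3: 3 bumps 8 from row 1; 8 appends to row 2. P = [[1, 2, 3], [4, 8], [5], [9]].
Insert 7: appended to row 1. P = [[1, 2, 3, 7], [4, 8], [5], [9]].
Insert 6: 6 bumps 7 from row 1; 7 bumps 8 from row 2; 8 appends to row 3. P = [[1, 2, 3, 6], [4, 7], [5, 8], [9]].

So P = [[1, 2, 3, 6], [4, 7], [5, 8], [9]], Q = [[1, 4, 5, 8], [2, 7], [3, 9], [6]].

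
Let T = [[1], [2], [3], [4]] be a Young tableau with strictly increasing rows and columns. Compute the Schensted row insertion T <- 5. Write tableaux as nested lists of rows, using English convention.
5 is larger than every entry of row 1, so it is appended to row 1. The new tableau is [[1, 5], [2], [3], [4]].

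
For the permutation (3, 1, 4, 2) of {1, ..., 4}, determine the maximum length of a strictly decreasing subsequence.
2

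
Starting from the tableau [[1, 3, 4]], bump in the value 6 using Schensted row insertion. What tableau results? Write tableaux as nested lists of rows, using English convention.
[[1, 3, 4, 6]]

6 is larger than every entry of row 1, so it is appended to row 1. The new tableau is [[1, 3, 4, 6]].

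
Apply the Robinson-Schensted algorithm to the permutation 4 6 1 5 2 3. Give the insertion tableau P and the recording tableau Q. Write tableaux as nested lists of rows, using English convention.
Insert each entry of the permutation into P by Schensted row insertion, recording in Q the position of each new cell.

Insert 4: appended to row 1. P = [[4]].
Insert 6: appended to row 1. P = [[4, 6]].
Insert 1: 1 bumps 4 from row 1; 4 starts row 2. P = [[1, 6], [4]].
Insert 5: 5 bumps 6 from row 1; 6 appends to row 2. P = [[1, 5], [4, 6]].
Insert 2: 2 bumps 5 from row 1; 5 bumps 6 from row 2; 6 starts row 3. P = [[1, 2], [4, 5], [6]].
Insert 3: appended to row 1. P = [[1, 2, 3], [4, 5], [6]].

So P = [[1, 2, 3], [4, 5], [6]], Q = [[1, 2, 6], [3, 4], [5]].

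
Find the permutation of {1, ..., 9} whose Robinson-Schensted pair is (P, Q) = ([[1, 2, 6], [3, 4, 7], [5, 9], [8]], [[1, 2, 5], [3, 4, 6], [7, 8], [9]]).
Reverse the RSK construction: for i from n down to 1, find the cell of Q containing i, remove the entry at that cell from P, and reverse-bump it up through P; the value ejected from row 1 is w(i).

Step i=9: Q has 9 at row 4, column 1; remove 8 from row 4 of P and reverse-bump: 8 enters row 3 and ejects 5; 5 enters row 2 and ejects 4; 4 enters row 1 and ejects 2. So w(9) = 2. P is now [[1, 4, 6], [3, 5, 7], [8, 9]].
Step i=8: Q has 8 at row 3, column 2; remove 9 from row 3 of P and reverse-bump: 9 enters row 2 and ejects 7; 7 enters row 1 and ejects 6. So w(8) = 6. P is now [[1, 4, 7], [3, 5, 9], [8]].
Step i=7: Q has 7 at row 3, column 1; remove 8 from row 3 of P and reverse-bump: 8 enters row 2 and ejects 5; 5 enters row 1 and ejects 4. So w(7) = 4. P is now [[1, 5, 7], [3, 8, 9]].
Step i=6: Q has 6 at row 2, column 3; remove 9 from row 2 of P and reverse-bump: 9 enters row 1 and ejects 7. So w(6) = 7. P is now [[1, 5, 9], [3, 8]].
Step i=5: Q has 5 at row 1, column 3; remove that cell from P, ejecting 9. So w(5) = 9. P is now [[1, 5], [3, 8]].
Step i=4: Q has 4 at row 2, column 2; remove 8 from row 2 of P and reverse-bump: 8 enters row 1 and ejects 5. So w(4) = 5. P is now [[1, 8], [3]].
Step i=3: Q has 3 at row 2, column 1; remove 3 from row 2 of P and reverse-bump: 3 enters row 1 and ejects 1. So w(3) = 1. P is now [[3, 8]].
Step i=2: Q has 2 at row 1, column 2; remove that cell from P, ejecting 8. So w(2) = 8. P is now [[3]].
Step i=1: Q has 1 at row 1, column 1; remove that cell from P, ejecting 3. So w(1) = 3. P is now [].

So w = 3 8 1 5 9 7 4 6 2.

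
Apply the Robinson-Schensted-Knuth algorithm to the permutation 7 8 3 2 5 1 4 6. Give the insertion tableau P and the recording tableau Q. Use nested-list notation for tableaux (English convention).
P = [[1, 4, 6], [2, 5], [3, 8], [7]], Q = [[1, 2, 8], [3, 5], [4, 7], [6]]

Insert each entry of the permutation into P by Schensted row insertion, recording in Q the position of each new cell.

Insert 7: appended to row 1. P = [[7]], Q = [[1]].
Insert 8: appended to row 1. P = [[7, 8]], Q = [[1, 2]].
Insert 3: 3 bumps 7 from row 1; 7 starts row 2. P = [[3, 8], [7]], Q = [[1, 2], [3]].
Insert 2: 2 bumps 3 from row 1; 3 bumps 7 from row 2; 7 starts row 3. P = [[2, 8], [3], [7]], Q = [[1, 2], [3], [4]].
Insert 5: 5 bumps 8 from row 1; 8 appends to row 2. P = [[2, 5], [3, 8], [7]], Q = [[1, 2], [3, 5], [4]].
Insert 1: 1 bumps 2 from row 1; 2 bumps 3 from row 2; 3 bumps 7 from row 3; 7 starts row 4. P = [[1, 5], [2, 8], [3], [7]], Q = [[1, 2], [3, 5], [4], [6]].
Insert 4: 4 bumps 5 from row 1; 5 bumps 8 from row 2; 8 appends to row 3. P = [[1, 4], [2, 5], [3, 8], [7]], Q = [[1, 2], [3, 5], [4, 7], [6]].
Insert 6: appended to row 1. P = [[1, 4, 6], [2, 5], [3, 8], [7]], Q = [[1, 2, 8], [3, 5], [4, 7], [6]].

So P = [[1, 4, 6], [2, 5], [3, 8], [7]], Q = [[1, 2, 8], [3, 5], [4, 7], [6]].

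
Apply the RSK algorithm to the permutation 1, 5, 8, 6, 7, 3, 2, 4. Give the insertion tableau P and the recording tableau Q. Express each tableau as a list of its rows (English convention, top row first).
Insert each entry of the permutation into P by Schensted row insertion, recording in Q the position of each new cell.

Insert 1: appended to row 1. P = [[1]].
Insert 5: appended to row 1. P = [[1, 5]].
Insert 8: appended to row 1. P = [[1, 5, 8]].
Insert 6: 6 bumps 8 from row 1; 8 starts row 2. P = [[1, 5, 6], [8]].
Insert 7: appended to row 1. P = [[1, 5, 6, 7], [8]].
Insert 3: 3 bumps 5 from row 1; 5 bumps 8 from row 2; 8 starts row 3. P = [[1, 3, 6, 7], [5], [8]].
Insert 2: 2 bumps 3 from row 1; 3 bumps 5 from row 2; 5 bumps 8 from row 3; 8 starts row 4. P = [[1, 2, 6, 7], [3], [5], [8]].
Insert 4: 4 bumps 6 from row 1; 6 appends to row 2. P = [[1, 2, 4, 7], [3, 6], [5], [8]].

So P = [[1, 2, 4, 7], [3, 6], [5], [8]], Q = [[1, 2, 3, 5], [4, 8], [6], [7]].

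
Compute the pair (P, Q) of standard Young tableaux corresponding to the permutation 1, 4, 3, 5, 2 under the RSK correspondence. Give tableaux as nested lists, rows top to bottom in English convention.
Insert each entry of the permutation into P by Schensted row insertion, recording in Q the position of each new cell.

Insert 1: appended to row 1. P = [[1]].
Insert 4: appended to row 1. P = [[1, 4]].
Insert 3: 3 bumps 4 from row 1; 4 starts row 2. P = [[1, 3], [4]].
Insert 5: appended to row 1. P = [[1, 3, 5], [4]].
Insert 2: 2 bumps 3 from row 1; 3 bumps 4 from row 2; 4 starts row 3. P = [[1, 2, 5], [3], [4]].

So P = [[1, 2, 5], [3], [4]], Q = [[1, 2, 4], [3], [5]].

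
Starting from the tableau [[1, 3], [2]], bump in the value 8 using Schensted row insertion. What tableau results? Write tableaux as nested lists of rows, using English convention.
[[1, 3, 8], [2]]

8 is larger than every entry of row 1, so it is appended to row 1. The new tableau is [[1, 3, 8], [2]].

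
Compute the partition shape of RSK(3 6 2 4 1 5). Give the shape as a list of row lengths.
Row-insert each entry into an empty tableau.

After inserting 3: P = [[3]].
After inserting 6: P = [[3, 6]].
After inserting 2: P = [[2, 6], [3]].
After inserting 4: P = [[2, 4], [3, 6]].
After inserting 1: P = [[1, 4], [2, 6], [3]].
After inserting 5: P = [[1, 4, 5], [2, 6], [3]].

The final insertion tableau P = [[1, 4, 5], [2, 6], [3]] has shape [3, 2, 1].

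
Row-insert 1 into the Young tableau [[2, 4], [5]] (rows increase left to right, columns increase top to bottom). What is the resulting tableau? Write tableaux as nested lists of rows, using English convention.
[[1, 4], [2], [5]]

In row 1, 1 replaces 2 (the leftmost entry greater than 1); 2 is bumped to row 2. In row 2, 2 replaces 5 (the leftmost entry greater than 2); 5 is bumped to row 3. 5 starts a new row 3. The new tableau is [[1, 4], [2], [5]].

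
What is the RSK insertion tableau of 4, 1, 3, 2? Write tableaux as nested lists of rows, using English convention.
P = [[1, 2], [3], [4]]

Insert 4: appended to row 1. P = [[4]].
Insert 1: 1 bumps 4 from row 1; 4 starts row 2. P = [[1], [4]].
Insert 3: appended to row 1. P = [[1, 3], [4]].
Insert 2: 2 bumps 3 from row 1; 3 bumps 4 from row 2; 4 starts row 3. P = [[1, 2], [3], [4]].

So P = [[1, 2], [3], [4]].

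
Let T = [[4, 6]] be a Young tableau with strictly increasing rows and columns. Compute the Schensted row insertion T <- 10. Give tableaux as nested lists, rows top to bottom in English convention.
[[4, 6, 10]]

10 is larger than every entry of row 1, so it is appended to row 1. The new tableau is [[4, 6, 10]].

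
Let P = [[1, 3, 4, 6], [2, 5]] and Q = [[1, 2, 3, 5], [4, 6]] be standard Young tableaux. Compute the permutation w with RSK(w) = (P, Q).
Reverse the RSK construction: for i from n down to 1, find the cell of Q containing i, remove the entry at that cell from P, and reverse-bump it up through P; the value ejected from row 1 is w(i).

Step i=6: Q has 6 at row 2, column 2; remove 5 from row 2 of P and reverse-bump: 5 enters row 1 and ejects 4. So w(6) = 4. P is now [[1, 3, 5, 6], [2]].
Step i=5: Q has 5 at row 1, column 4; remove that cell from P, ejecting 6. So w(5) = 6. P is now [[1, 3, 5], [2]].
Step i=4: Q has 4 at row 2, column 1; remove 2 from row 2 of P and reverse-bump: 2 enters row 1 and ejects 1. So w(4) = 1. P is now [[2, 3, 5]].
Step i=3: Q has 3 at row 1, column 3; remove that cell from P, ejecting 5. So w(3) = 5. P is now [[2, 3]].
Step i=2: Q has 2 at row 1, column 2; remove that cell from P, ejecting 3. So w(2) = 3. P is now [[2]].
Step i=1: Q has 1 at row 1, column 1; remove that cell from P, ejecting 2. So w(1) = 2. P is now [].

So w = 2 3 5 1 6 4.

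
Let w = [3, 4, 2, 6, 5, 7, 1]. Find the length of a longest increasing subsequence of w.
4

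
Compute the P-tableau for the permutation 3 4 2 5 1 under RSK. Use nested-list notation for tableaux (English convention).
Insert 3: appended to row 1. P = [[3]].
Insert 4: appended to row 1. P = [[3, 4]].
Insert 2: 2 bumps 3 from row 1; 3 starts row 2. P = [[2, 4], [3]].
Insert 5: appended to row 1. P = [[2, 4, 5], [3]].
Insert 1: 1 bumps 2 from row 1; 2 bumps 3 from row 2; 3 starts row 3. P = [[1, 4, 5], [2], [3]].

So P = [[1, 4, 5], [2], [3]].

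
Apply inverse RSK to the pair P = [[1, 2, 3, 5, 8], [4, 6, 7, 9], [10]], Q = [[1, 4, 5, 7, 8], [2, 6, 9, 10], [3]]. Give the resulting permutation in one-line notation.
Reverse the RSK construction: for i from n down to 1, find the cell of Q containing i, remove the entry at that cell from P, and reverse-bump it up through P; the value ejected from row 1 is w(i).

Step i=10: Q has 10 at row 2, column 4; remove 9 from row 2 of P and reverse-bump: 9 enters row 1 and ejects 8. So w(10) = 8. P is now [[1, 2, 3, 5, 9], [4, 6, 7], [10]].
Step i=9: Q has 9 at row 2, column 3; remove 7 from row 2 of P and reverse-bump: 7 enters row 1 and ejects 5. So w(9) = 5. P is now [[1, 2, 3, 7, 9], [4, 6], [10]].
Step i=8: Q has 8 at row 1, column 5; remove that cell from P, ejecting 9. So w(8) = 9. P is now [[1, 2, 3, 7], [4, 6], [10]].
Step i=7: Q has 7 at row 1, column 4; remove that cell from P, ejecting 7. So w(7) = 7. P is now [[1, 2, 3], [4, 6], [10]].
Step i=6: Q has 6 at row 2, column 2; remove 6 from row 2 of P and reverse-bump: 6 enters row 1 and ejects 3. So w(6) = 3. P is now [[1, 2, 6], [4], [10]].
Step i=5: Q has 5 at row 1, column 3; remove that cell from P, ejecting 6. So w(5) = 6. P is now [[1, 2], [4], [10]].
Step i=4: Q has 4 at row 1, column 2; remove that cell from P, ejecting 2. So w(4) = 2. P is now [[1], [4], [10]].
Step i=3: Q has 3 at row 3, column 1; remove 10 from row 3 of P and reverse-bump: 10 enters row 2 and ejects 4; 4 enters row 1 and ejects 1. So w(3) = 1. P is now [[4], [10]].
Step i=2: Q has 2 at row 2, column 1; remove 10 from row 2 of P and reverse-bump: 10 enters row 1 and ejects 4. So w(2) = 4. P is now [[10]].
Step i=1: Q has 1 at row 1, column 1; remove that cell from P, ejecting 10. So w(1) = 10. P is now [].

So w = 10 4 1 2 6 3 7 9 5 8.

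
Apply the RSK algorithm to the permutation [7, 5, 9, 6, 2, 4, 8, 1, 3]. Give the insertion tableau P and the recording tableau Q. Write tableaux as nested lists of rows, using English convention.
Insert each entry of the permutation into P by Schensted row insertion, recording in Q the position of each new cell.

Insert 7: appended to row 1. P = [[7]].
Insert 5: 5 bumps 7 from row 1; 7 starts row 2. P = [[5], [7]].
Insert 9: appended to row 1. P = [[5, 9], [7]].
Insert 6: 6 bumps 9 from row 1; 9 appends to row 2. P = [[5, 6], [7, 9]].
Insert 2: 2 bumps 5 from row 1; 5 bumps 7 from row 2; 7 starts row 3. P = [[2, 6], [5, 9], [7]].
Insert 4: 4 bumps 6 from row 1; 6 bumps 9 from row 2; 9 appends to row 3. P = [[2, 4], [5, 6], [7, 9]].
Insert 8: appended to row 1. P = [[2, 4, 8], [5, 6], [7, 9]].
Insert 1: 1 bumps 2 from row 1; 2 bumps 5 from row 2; 5 bumps 7 from row 3; 7 starts row 4. P = [[1, 4, 8], [2, 6], [5, 9], [7]].
Insert 3: 3 bumps 4 from row 1; 4 bumps 6 from row 2; 6 bumps 9 from row 3; 9 appends to row 4. P = [[1, 3, 8], [2, 4], [5, 6], [7, 9]].

So P = [[1, 3, 8], [2, 4], [5, 6], [7, 9]], Q = [[1, 3, 7], [2, 4], [5, 6], [8, 9]].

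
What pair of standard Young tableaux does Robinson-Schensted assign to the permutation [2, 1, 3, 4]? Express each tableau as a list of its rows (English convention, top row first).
Insert each entry of the permutation into P by Schensted row insertion, recording in Q the position of each new cell.

Insert 2: appended to row 1. P = [[2]], Q = [[1]].
Insert 1: 1 bumps 2 from row 1; 2 starts row 2. P = [[1], [2]], Q = [[1], [2]].
Insert 3: appended to row 1. P = [[1, 3], [2]], Q = [[1, 3], [2]].
Insert 4: appended to row 1. P = [[1, 3, 4], [2]], Q = [[1, 3, 4], [2]].

So P = [[1, 3, 4], [2]], Q = [[1, 3, 4], [2]].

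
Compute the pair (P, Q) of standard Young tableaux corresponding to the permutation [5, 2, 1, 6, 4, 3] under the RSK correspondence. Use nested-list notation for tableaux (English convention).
P = [[1, 3], [2, 4], [5, 6]], Q = [[1, 4], [2, 5], [3, 6]]

Insert each entry of the permutation into P by Schensted row insertion, recording in Q the position of each new cell.

Insert 5: appended to row 1. P = [[5]], Q = [[1]].
Insert 2: 2 bumps 5 from row 1; 5 starts row 2. P = [[2], [5]], Q = [[1], [2]].
Insert 1: 1 bumps 2 from row 1; 2 bumps 5 from row 2; 5 starts row 3. P = [[1], [2], [5]], Q = [[1], [2], [3]].
Insert 6: appended to row 1. P = [[1, 6], [2], [5]], Q = [[1, 4], [2], [3]].
Insert 4: 4 bumps 6 from row 1; 6 appends to row 2. P = [[1, 4], [2, 6], [5]], Q = [[1, 4], [2, 5], [3]].
Insert 3: 3 bumps 4 from row 1; 4 bumps 6 from row 2; 6 appends to row 3. P = [[1, 3], [2, 4], [5, 6]], Q = [[1, 4], [2, 5], [3, 6]].

So P = [[1, 3], [2, 4], [5, 6]], Q = [[1, 4], [2, 5], [3, 6]].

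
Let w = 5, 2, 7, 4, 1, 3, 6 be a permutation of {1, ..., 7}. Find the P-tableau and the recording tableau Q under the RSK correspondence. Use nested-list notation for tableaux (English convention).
Insert each entry of the permutation into P by Schensted row insertion, recording in Q the position of each new cell.

Insert 5: appended to row 1. P = [[5]], Q = [[1]].
Insert 2: 2 bumps 5 from row 1; 5 starts row 2. P = [[2], [5]], Q = [[1], [2]].
Insert 7: appended to row 1. P = [[2, 7], [5]], Q = [[1, 3], [2]].
Insert 4: 4 bumps 7 from row 1; 7 appends to row 2. P = [[2, 4], [5, 7]], Q = [[1, 3], [2, 4]].
Insert 1: 1 bumps 2 from row 1; 2 bumps 5 from row 2; 5 starts row 3. P = [[1, 4], [2, 7], [5]], Q = [[1, 3], [2, 4], [5]].
Insert 3: 3 bumps 4 from row 1; 4 bumps 7 from row 2; 7 appends to row 3. P = [[1, 3], [2, 4], [5, 7]], Q = [[1, 3], [2, 4], [5, 6]].
Insert 6: appended to row 1. P = [[1, 3, 6], [2, 4], [5, 7]], Q = [[1, 3, 7], [2, 4], [5, 6]].

So P = [[1, 3, 6], [2, 4], [5, 7]], Q = [[1, 3, 7], [2, 4], [5, 6]].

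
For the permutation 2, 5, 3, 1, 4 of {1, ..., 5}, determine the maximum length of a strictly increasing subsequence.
3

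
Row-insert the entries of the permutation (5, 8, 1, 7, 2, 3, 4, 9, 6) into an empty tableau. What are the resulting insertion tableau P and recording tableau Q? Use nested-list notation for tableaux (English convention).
Insert each entry of the permutation into P by Schensted row insertion, recording in Q the position of each new cell.

Insert 5: appended to row 1. P = [[5]].
Insert 8: appended to row 1. P = [[5, 8]].
Insert 1: 1 bumps 5 from row 1; 5 starts row 2. P = [[1, 8], [5]].
Insert 7: 7 bumps 8 from row 1; 8 appends to row 2. P = [[1, 7], [5, 8]].
Insert 2: 2 bumps 7 from row 1; 7 bumps 8 from row 2; 8 starts row 3. P = [[1, 2], [5, 7], [8]].
Insert 3: appended to row 1. P = [[1, 2, 3], [5, 7], [8]].
Insert 4: appended to row 1. P = [[1, 2, 3, 4], [5, 7], [8]].
Insert 9: appended to row 1. P = [[1, 2, 3, 4, 9], [5, 7], [8]].
Insert 6: 6 bumps 9 from row 1; 9 appends to row 2. P = [[1, 2, 3, 4, 6], [5, 7, 9], [8]].

So P = [[1, 2, 3, 4, 6], [5, 7, 9], [8]], Q = [[1, 2, 6, 7, 8], [3, 4, 9], [5]].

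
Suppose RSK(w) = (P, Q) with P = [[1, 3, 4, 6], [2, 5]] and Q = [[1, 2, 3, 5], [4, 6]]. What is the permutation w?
Reverse RSK: for i = n, n-1, ..., 1, locate i in Q, remove the corresponding corner cell from P, and reverse-bump its entry up through P; the value ejected from row 1 is w(i).

So w = 2 3 5 1 6 4.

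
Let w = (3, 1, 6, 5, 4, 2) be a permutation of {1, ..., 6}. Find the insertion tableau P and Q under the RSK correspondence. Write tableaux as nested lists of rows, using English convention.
P = [[1, 2], [3, 4], [5], [6]], Q = [[1, 3], [2, 4], [5], [6]]

Insert each entry of the permutation into P by Schensted row insertion, recording in Q the position of each new cell.

Insert 3: appended to row 1. P = [[3]].
Insert 1: 1 bumps 3 from row 1; 3 starts row 2. P = [[1], [3]].
Insert 6: appended to row 1. P = [[1, 6], [3]].
Insert 5: 5 bumps 6 from row 1; 6 appends to row 2. P = [[1, 5], [3, 6]].
Insert 4: 4 bumps 5 from row 1; 5 bumps 6 from row 2; 6 starts row 3. P = [[1, 4], [3, 5], [6]].
Insert 2: 2 bumps 4 from row 1; 4 bumps 5 from row 2; 5 bumps 6 from row 3; 6 starts row 4. P = [[1, 2], [3, 4], [5], [6]].

So P = [[1, 2], [3, 4], [5], [6]], Q = [[1, 3], [2, 4], [5], [6]].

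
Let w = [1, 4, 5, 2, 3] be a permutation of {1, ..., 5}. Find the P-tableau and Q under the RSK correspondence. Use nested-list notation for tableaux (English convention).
P = [[1, 2, 3], [4, 5]], Q = [[1, 2, 3], [4, 5]]

Insert each entry of the permutation into P by Schensted row insertion, recording in Q the position of each new cell.

Insert 1: appended to row 1. P = [[1]], Q = [[1]].
Insert 4: appended to row 1. P = [[1, 4]], Q = [[1, 2]].
Insert 5: appended to row 1. P = [[1, 4, 5]], Q = [[1, 2, 3]].
Insert 2: 2 bumps 4 from row 1; 4 starts row 2. P = [[1, 2, 5], [4]], Q = [[1, 2, 3], [4]].
Insert 3: 3 bumps 5 from row 1; 5 appends to row 2. P = [[1, 2, 3], [4, 5]], Q = [[1, 2, 3], [4, 5]].

So P = [[1, 2, 3], [4, 5]], Q = [[1, 2, 3], [4, 5]].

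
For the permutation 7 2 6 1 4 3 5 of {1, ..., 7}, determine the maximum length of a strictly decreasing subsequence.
4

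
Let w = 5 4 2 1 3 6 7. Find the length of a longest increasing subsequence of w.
4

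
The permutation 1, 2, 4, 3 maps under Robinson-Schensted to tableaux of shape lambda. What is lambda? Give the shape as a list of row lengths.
[3, 1]

Row-insert each entry into an empty tableau.

After inserting 1: P = [[1]].
After inserting 2: P = [[1, 2]].
After inserting 4: P = [[1, 2, 4]].
After inserting 3: P = [[1, 2, 3], [4]].

The final insertion tableau P = [[1, 2, 3], [4]] has shape [3, 1].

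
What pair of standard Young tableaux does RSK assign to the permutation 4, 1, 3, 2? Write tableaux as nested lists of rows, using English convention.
Insert each entry of the permutation into P by Schensted row insertion, recording in Q the position of each new cell.

Insert 4: appended to row 1. P = [[4]].
Insert 1: 1 bumps 4 from row 1; 4 starts row 2. P = [[1], [4]].
Insert 3: appended to row 1. P = [[1, 3], [4]].
Insert 2: 2 bumps 3 from row 1; 3 bumps 4 from row 2; 4 starts row 3. P = [[1, 2], [3], [4]].

So P = [[1, 2], [3], [4]], Q = [[1, 3], [2], [4]].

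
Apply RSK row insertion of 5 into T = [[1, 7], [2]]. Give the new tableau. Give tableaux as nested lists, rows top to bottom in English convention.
[[1, 5], [2, 7]]

In row 1, 5 replaces 7 (the leftmost entry greater than 5); 7 is bumped to row 2. 7 is appended to row 2. The new tableau is [[1, 5], [2, 7]].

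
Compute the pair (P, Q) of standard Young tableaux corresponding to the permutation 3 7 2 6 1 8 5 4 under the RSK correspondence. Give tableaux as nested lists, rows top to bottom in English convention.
Insert each entry of the permutation into P by Schensted row insertion, recording in Q the position of each new cell.

Insert 3: appended to row 1. P = [[3]].
Insert 7: appended to row 1. P = [[3, 7]].
Insert 2: 2 bumps 3 from row 1; 3 starts row 2. P = [[2, 7], [3]].
Insert 6: 6 bumps 7 from row 1; 7 appends to row 2. P = [[2, 6], [3, 7]].
Insert 1: 1 bumps 2 from row 1; 2 bumps 3 from row 2; 3 starts row 3. P = [[1, 6], [2, 7], [3]].
Insert 8: appended to row 1. P = [[1, 6, 8], [2, 7], [3]].
Insert 5: 5 bumps 6 from row 1; 6 bumps 7 from row 2; 7 appends to row 3. P = [[1, 5, 8], [2, 6], [3, 7]].
Insert 4: 4 bumps 5 from row 1; 5 bumps 6 from row 2; 6 bumps 7 from row 3; 7 starts row 4. P = [[1, 4, 8], [2, 5], [3, 6], [7]].

So P = [[1, 4, 8], [2, 5], [3, 6], [7]], Q = [[1, 2, 6], [3, 4], [5, 7], [8]].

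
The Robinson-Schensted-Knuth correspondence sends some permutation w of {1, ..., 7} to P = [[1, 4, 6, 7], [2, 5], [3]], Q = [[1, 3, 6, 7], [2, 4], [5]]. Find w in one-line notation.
3 2 5 4 1 6 7

Reverse the RSK construction: for i from n down to 1, find the cell of Q containing i, remove the entry at that cell from P, and reverse-bump it up through P; the value ejected from row 1 is w(i).

Step i=7: Q has 7 at row 1, column 4; remove that cell from P, ejecting 7. So w(7) = 7. P is now [[1, 4, 6], [2, 5], [3]].
Step i=6: Q has 6 at row 1, column 3; remove that cell from P, ejecting 6. So w(6) = 6. P is now [[1, 4], [2, 5], [3]].
Step i=5: Q has 5 at row 3, column 1; remove 3 from row 3 of P and reverse-bump: 3 enters row 2 and ejects 2; 2 enters row 1 and ejects 1. So w(5) = 1. P is now [[2, 4], [3, 5]].
Step i=4: Q has 4 at row 2, column 2; remove 5 from row 2 of P and reverse-bump: 5 enters row 1 and ejects 4. So w(4) = 4. P is now [[2, 5], [3]].
Step i=3: Q has 3 at row 1, column 2; remove that cell from P, ejecting 5. So w(3) = 5. P is now [[2], [3]].
Step i=2: Q has 2 at row 2, column 1; remove 3 from row 2 of P and reverse-bump: 3 enters row 1 and ejects 2. So w(2) = 2. P is now [[3]].
Step i=1: Q has 1 at row 1, column 1; remove that cell from P, ejecting 3. So w(1) = 3. P is now [].

So w = 3 2 5 4 1 6 7.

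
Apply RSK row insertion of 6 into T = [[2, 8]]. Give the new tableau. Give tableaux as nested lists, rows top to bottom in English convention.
[[2, 6], [8]]

In row 1, 6 replaces 8 (the leftmost entry greater than 6); 8 is bumped to row 2. 8 starts a new row 2. The new tableau is [[2, 6], [8]].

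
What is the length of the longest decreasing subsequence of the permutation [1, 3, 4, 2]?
2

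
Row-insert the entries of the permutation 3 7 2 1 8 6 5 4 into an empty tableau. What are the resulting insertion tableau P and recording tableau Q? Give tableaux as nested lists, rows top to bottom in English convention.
Insert each entry of the permutation into P by Schensted row insertion, recording in Q the position of each new cell.

Insert 3: appended to row 1. P = [[3]], Q = [[1]].
Insert 7: appended to row 1. P = [[3, 7]], Q = [[1, 2]].
Insert 2: 2 bumps 3 from row 1; 3 starts row 2. P = [[2, 7], [3]], Q = [[1, 2], [3]].
Insert 1: 1 bumps 2 from row 1; 2 bumps 3 from row 2; 3 starts row 3. P = [[1, 7], [2], [3]], Q = [[1, 2], [3], [4]].
Insert 8: appended to row 1. P = [[1, 7, 8], [2], [3]], Q = [[1, 2, 5], [3], [4]].
Insert 6: 6 bumps 7 from row 1; 7 appends to row 2. P = [[1, 6, 8], [2, 7], [3]], Q = [[1, 2, 5], [3, 6], [4]].
Insert 5: 5 bumps 6 from row 1; 6 bumps 7 from row 2; 7 appends to row 3. P = [[1, 5, 8], [2, 6], [3, 7]], Q = [[1, 2, 5], [3, 6], [4, 7]].
Insert 4: 4 bumps 5 from row 1; 5 bumps 6 from row 2; 6 bumps 7 from row 3; 7 starts row 4. P = [[1, 4, 8], [2, 5], [3, 6], [7]], Q = [[1, 2, 5], [3, 6], [4, 7], [8]].

So P = [[1, 4, 8], [2, 5], [3, 6], [7]], Q = [[1, 2, 5], [3, 6], [4, 7], [8]].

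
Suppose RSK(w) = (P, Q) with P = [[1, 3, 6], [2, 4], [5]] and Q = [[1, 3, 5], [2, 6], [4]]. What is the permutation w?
Reverse the RSK construction: for i from n down to 1, find the cell of Q containing i, remove the entry at that cell from P, and reverse-bump it up through P; the value ejected from row 1 is w(i).

Step i=6: Q has 6 at row 2, column 2; remove 4 from row 2 of P and reverse-bump: 4 enters row 1 and ejects 3. So w(6) = 3. P is now [[1, 4, 6], [2], [5]].
Step i=5: Q has 5 at row 1, column 3; remove that cell from P, ejecting 6. So w(5) = 6. P is now [[1, 4], [2], [5]].
Step i=4: Q has 4 at row 3, column 1; remove 5 from row 3 of P and reverse-bump: 5 enters row 2 and ejects 2; 2 enters row 1 and ejects 1. So w(4) = 1. P is now [[2, 4], [5]].
Step i=3: Q has 3 at row 1, column 2; remove that cell from P, ejecting 4. So w(3) = 4. P is now [[2], [5]].
Step i=2: Q has 2 at row 2, column 1; remove 5 from row 2 of P and reverse-bump: 5 enters row 1 and ejects 2. So w(2) = 2. P is now [[5]].
Step i=1: Q has 1 at row 1, column 1; remove that cell from P, ejecting 5. So w(1) = 5. P is now [].

So w = 5 2 4 1 6 3.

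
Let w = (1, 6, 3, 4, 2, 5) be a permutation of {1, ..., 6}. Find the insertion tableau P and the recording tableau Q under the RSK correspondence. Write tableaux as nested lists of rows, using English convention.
Insert each entry of the permutation into P by Schensted row insertion, recording in Q the position of each new cell.

Insert 1: appended to row 1. P = [[1]].
Insert 6: appended to row 1. P = [[1, 6]].
Insert 3: 3 bumps 6 from row 1; 6 starts row 2. P = [[1, 3], [6]].
Insert 4: appended to row 1. P = [[1, 3, 4], [6]].
Insert 2: 2 bumps 3 from row 1; 3 bumps 6 from row 2; 6 starts row 3. P = [[1, 2, 4], [3], [6]].
Insert 5: appended to row 1. P = [[1, 2, 4, 5], [3], [6]].

So P = [[1, 2, 4, 5], [3], [6]], Q = [[1, 2, 4, 6], [3], [5]].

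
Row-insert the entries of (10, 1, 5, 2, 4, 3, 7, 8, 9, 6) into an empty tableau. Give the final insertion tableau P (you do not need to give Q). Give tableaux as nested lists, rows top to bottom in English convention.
P = [[1, 2, 3, 6, 8, 9], [4, 7], [5], [10]]

After inserting 10: P = [[10]].
After inserting 1: P = [[1], [10]].
After inserting 5: P = [[1, 5], [10]].
After inserting 2: P = [[1, 2], [5], [10]].
After inserting 4: P = [[1, 2, 4], [5], [10]].
After inserting 3: P = [[1, 2, 3], [4], [5], [10]].
After inserting 7: P = [[1, 2, 3, 7], [4], [5], [10]].
After inserting 8: P = [[1, 2, 3, 7, 8], [4], [5], [10]].
After inserting 9: P = [[1, 2, 3, 7, 8, 9], [4], [5], [10]].
After inserting 6: P = [[1, 2, 3, 6, 8, 9], [4, 7], [5], [10]].

So P = [[1, 2, 3, 6, 8, 9], [4, 7], [5], [10]].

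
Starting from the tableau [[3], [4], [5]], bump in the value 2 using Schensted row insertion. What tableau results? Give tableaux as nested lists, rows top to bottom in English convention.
[[2], [3], [4], [5]]

In row 1, 2 replaces 3 (the leftmost entry greater than 2); 3 is bumped to row 2. In row 2, 3 replaces 4 (the leftmost entry greater than 3); 4 is bumped to row 3. In row 3, 4 replaces 5 (the leftmost entry greater than 4); 5 is bumped to row 4. 5 starts a new row 4. The new tableau is [[2], [3], [4], [5]].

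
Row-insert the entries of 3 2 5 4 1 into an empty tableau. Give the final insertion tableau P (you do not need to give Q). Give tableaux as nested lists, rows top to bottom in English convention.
P = [[1, 4], [2, 5], [3]]

Insert 3: appended to row 1. P = [[3]].
Insert 2: 2 bumps 3 from row 1; 3 starts row 2. P = [[2], [3]].
Insert 5: appended to row 1. P = [[2, 5], [3]].
Insert 4: 4 bumps 5 from row 1; 5 appends to row 2. P = [[2, 4], [3, 5]].
Insert 1: 1 bumps 2 from row 1; 2 bumps 3 from row 2; 3 starts row 3. P = [[1, 4], [2, 5], [3]].

So P = [[1, 4], [2, 5], [3]].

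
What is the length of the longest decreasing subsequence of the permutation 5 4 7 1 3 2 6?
4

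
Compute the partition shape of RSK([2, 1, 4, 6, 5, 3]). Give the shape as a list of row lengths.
[3, 2, 1]

Row-insert each entry into an empty tableau.

After inserting 2: P = [[2]].
After inserting 1: P = [[1], [2]].
After inserting 4: P = [[1, 4], [2]].
After inserting 6: P = [[1, 4, 6], [2]].
After inserting 5: P = [[1, 4, 5], [2, 6]].
After inserting 3: P = [[1, 3, 5], [2, 4], [6]].

The final insertion tableau P = [[1, 3, 5], [2, 4], [6]] has shape [3, 2, 1].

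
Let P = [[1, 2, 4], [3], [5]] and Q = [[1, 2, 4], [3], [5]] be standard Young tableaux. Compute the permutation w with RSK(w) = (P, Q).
Reverse the RSK construction: for i from n down to 1, find the cell of Q containing i, remove the entry at that cell from P, and reverse-bump it up through P; the value ejected from row 1 is w(i).

Step i=5: Q has 5 at row 3, column 1; remove 5 from row 3 of P and reverse-bump: 5 enters row 2 and ejects 3; 3 enters row 1 and ejects 2. So w(5) = 2. P is now [[1, 3, 4], [5]].
Step i=4: Q has 4 at row 1, column 3; remove that cell from P, ejecting 4. So w(4) = 4. P is now [[1, 3], [5]].
Step i=3: Q has 3 at row 2, column 1; remove 5 from row 2 of P and reverse-bump: 5 enters row 1 and ejects 3. So w(3) = 3. P is now [[1, 5]].
Step i=2: Q has 2 at row 1, column 2; remove that cell from P, ejecting 5. So w(2) = 5. P is now [[1]].
Step i=1: Q has 1 at row 1, column 1; remove that cell from P, ejecting 1. So w(1) = 1. P is now [].

So w = 1 5 3 4 2.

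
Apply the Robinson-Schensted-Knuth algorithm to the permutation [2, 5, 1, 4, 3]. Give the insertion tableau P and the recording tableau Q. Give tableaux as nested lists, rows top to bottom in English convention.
Insert each entry of the permutation into P by Schensted row insertion, recording in Q the position of each new cell.

Insert 2: appended to row 1. P = [[2]].
Insert 5: appended to row 1. P = [[2, 5]].
Insert 1: 1 bumps 2 from row 1; 2 starts row 2. P = [[1, 5], [2]].
Insert 4: 4 bumps 5 from row 1; 5 appends to row 2. P = [[1, 4], [2, 5]].
Insert 3: 3 bumps 4 from row 1; 4 bumps 5 from row 2; 5 starts row 3. P = [[1, 3], [2, 4], [5]].

So P = [[1, 3], [2, 4], [5]], Q = [[1, 2], [3, 4], [5]].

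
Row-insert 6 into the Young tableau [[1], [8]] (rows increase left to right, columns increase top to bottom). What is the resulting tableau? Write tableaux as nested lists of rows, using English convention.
6 is larger than every entry of row 1, so it is appended to row 1. The new tableau is [[1, 6], [8]].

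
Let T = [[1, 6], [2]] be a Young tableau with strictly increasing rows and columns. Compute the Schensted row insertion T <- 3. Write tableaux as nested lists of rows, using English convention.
[[1, 3], [2, 6]]

In row 1, 3 replaces 6 (the leftmost entry greater than 3); 6 is bumped to row 2. 6 is appended to row 2. The new tableau is [[1, 3], [2, 6]].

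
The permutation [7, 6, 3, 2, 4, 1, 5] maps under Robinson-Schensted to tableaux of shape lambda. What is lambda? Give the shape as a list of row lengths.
Row-insert each entry into an empty tableau.

After inserting 7: P = [[7]].
After inserting 6: P = [[6], [7]].
After inserting 3: P = [[3], [6], [7]].
After inserting 2: P = [[2], [3], [6], [7]].
After inserting 4: P = [[2, 4], [3], [6], [7]].
After inserting 1: P = [[1, 4], [2], [3], [6], [7]].
After inserting 5: P = [[1, 4, 5], [2], [3], [6], [7]].

The final insertion tableau P = [[1, 4, 5], [2], [3], [6], [7]] has shape [3, 1, 1, 1, 1].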